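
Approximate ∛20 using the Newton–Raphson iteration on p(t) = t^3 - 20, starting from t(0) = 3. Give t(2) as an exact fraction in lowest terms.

301027/110889

p'(t) = 3t^2.
p(3) = 7, p'(3) = 27, so t(1) = 3 - 7/27 = 74/27.
p(74/27) = 11564/19683, p'(74/27) = 5476/243, so t(2) = (74/27) - (11564/19683)/(5476/243) = 301027/110889.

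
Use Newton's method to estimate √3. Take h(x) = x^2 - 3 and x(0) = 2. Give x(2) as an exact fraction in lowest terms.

h'(x) = 2x.
h(2) = 1, h'(2) = 4, so x(1) = 2 - 1/4 = 7/4.
h(7/4) = 1/16, h'(7/4) = 7/2, so x(2) = (7/4) - (1/16)/(7/2) = 97/56.

97/56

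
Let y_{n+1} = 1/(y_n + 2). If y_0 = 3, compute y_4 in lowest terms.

y_1 = 1/(3 + 2) = 1/5.
y_2 = 1/(1/5 + 2) = 5/11.
y_3 = 1/(5/11 + 2) = 11/27.
y_4 = 1/(11/27 + 2) = 27/65.

27/65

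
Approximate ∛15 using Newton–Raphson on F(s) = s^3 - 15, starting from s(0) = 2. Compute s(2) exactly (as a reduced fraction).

F'(s) = 3s^2.
F(2) = -7, F'(2) = 12, so s(1) = 2 - (-7)/12 = 31/12.
F(31/12) = 3871/1728, F'(31/12) = 961/48, so s(2) = (31/12) - (3871/1728)/(961/48) = 42751/17298.

42751/17298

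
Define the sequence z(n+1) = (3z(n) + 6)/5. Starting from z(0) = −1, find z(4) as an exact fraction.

z(1) = (3·(−1) + 6)/5 = 3/5.
z(2) = (3·(3/5) + 6)/5 = 39/25.
z(3) = (3·(39/25) + 6)/5 = 267/125.
z(4) = (3·(267/125) + 6)/5 = 1551/625.

1551/625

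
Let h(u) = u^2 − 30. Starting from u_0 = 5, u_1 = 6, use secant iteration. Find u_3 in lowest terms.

h(5) = −5, h(6) = 6. u_2 = 6 − 6·(6 − 5)/(6 − (−5)) = 60/11.
h(6) = 6, h(60/11) = −30/121. u_3 = (60/11) − (−30/121)·((60/11) − 6)/((−30/121) − 6) = 115/21.

115/21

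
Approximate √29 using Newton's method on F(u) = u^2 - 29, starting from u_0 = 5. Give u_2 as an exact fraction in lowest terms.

F'(u) = 2u.
F(5) = -4, F'(5) = 10, so u_1 = 5 - (-4)/10 = 27/5.
F(27/5) = 4/25, F'(27/5) = 54/5, so u_2 = (27/5) - (4/25)/(54/5) = 727/135.

727/135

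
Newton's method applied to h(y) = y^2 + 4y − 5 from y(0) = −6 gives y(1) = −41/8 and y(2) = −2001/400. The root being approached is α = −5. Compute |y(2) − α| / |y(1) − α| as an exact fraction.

1/50

y(1) − α = −41/8 − (−5) = −41/8 + 5 = −1/8, so |y(1) − α| = 1/8.
y(2) − α = −2001/400 − (−5) = −2001/400 + 5 = −1/400, so |y(2) − α| = 1/400.
Ratio = (1/400) / (1/8) = 1/50.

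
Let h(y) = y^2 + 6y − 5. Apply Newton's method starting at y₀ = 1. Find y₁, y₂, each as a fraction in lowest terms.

h'(y) = 2y + 6.
h(1) = 2, h'(1) = 8, so y₁ = 1 − 2/8 = 3/4.
h(3/4) = 1/16, h'(3/4) = 15/2, so y₂ = (3/4) − (1/16)/(15/2) = 89/120.

y₁ = 3/4, y₂ = 89/120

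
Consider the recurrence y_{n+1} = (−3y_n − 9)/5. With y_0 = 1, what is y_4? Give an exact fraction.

y_1 = (−3·1 − 9)/5 = −12/5.
y_2 = (−3·(−12/5) − 9)/5 = −9/25.
y_3 = (−3·(−9/25) − 9)/5 = −198/125.
y_4 = (−3·(−198/125) − 9)/5 = −531/625.

−531/625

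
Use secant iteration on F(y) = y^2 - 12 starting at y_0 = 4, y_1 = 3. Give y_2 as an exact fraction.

F(4) = 4, F(3) = -3. y_2 = 3 - (-3)·(3 - 4)/((-3) - 4) = 24/7.

24/7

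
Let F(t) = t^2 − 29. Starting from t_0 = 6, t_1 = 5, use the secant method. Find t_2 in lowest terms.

59/11

F(6) = 7, F(5) = −4. t_2 = 5 − (−4)·(5 − 6)/((−4) − 7) = 59/11.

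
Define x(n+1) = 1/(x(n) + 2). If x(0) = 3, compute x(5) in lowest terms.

x(1) = 1/(3 + 2) = 1/5.
x(2) = 1/(1/5 + 2) = 5/11.
x(3) = 1/(5/11 + 2) = 11/27.
x(4) = 1/(11/27 + 2) = 27/65.
x(5) = 1/(27/65 + 2) = 65/157.

65/157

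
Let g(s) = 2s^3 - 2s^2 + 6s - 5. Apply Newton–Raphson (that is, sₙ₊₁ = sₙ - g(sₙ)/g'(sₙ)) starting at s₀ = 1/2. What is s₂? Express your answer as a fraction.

g'(s) = 6s^2 - 4s + 6.
g(1/2) = -9/4, g'(1/2) = 11/2, so s₁ = (1/2) - (-9/4)/(11/2) = 10/11.
g(10/11) = 405/1331, g'(10/11) = 886/121, so s₂ = (10/11) - (405/1331)/(886/121) = 8455/9746.

8455/9746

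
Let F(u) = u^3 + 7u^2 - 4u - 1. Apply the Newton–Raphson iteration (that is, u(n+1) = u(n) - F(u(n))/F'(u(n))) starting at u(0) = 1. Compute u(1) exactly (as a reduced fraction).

10/13

F'(u) = 3u^2 + 14u - 4.
F(1) = 3, F'(1) = 13, so u(1) = 1 - 3/13 = 10/13.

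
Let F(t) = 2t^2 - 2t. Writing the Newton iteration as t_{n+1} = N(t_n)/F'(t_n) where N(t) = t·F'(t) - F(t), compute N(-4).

F'(t) = 4t - 2.
N(t) = t·F'(t) - F(t) = t·(4t - 2) - (2t^2 - 2t) = 2t^2.
N(-4) = 32.

32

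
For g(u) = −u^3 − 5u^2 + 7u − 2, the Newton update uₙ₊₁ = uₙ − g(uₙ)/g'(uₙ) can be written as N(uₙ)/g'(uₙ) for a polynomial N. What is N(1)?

g'(u) = −3u^2 − 10u + 7.
N(u) = u·g'(u) − g(u) = u·(−3u^2 − 10u + 7) − (−u^3 − 5u^2 + 7u − 2) = −2u^3 − 5u^2 + 2.
N(1) = −5.

−5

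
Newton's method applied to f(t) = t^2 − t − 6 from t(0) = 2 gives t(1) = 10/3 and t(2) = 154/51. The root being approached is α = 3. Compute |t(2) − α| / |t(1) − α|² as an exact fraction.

t(1) − α = 10/3 − 3 = 1/3, so |t(1) − α| = 1/3.
t(2) − α = 154/51 − 3 = 1/51, so |t(2) − α| = 1/51.
|t(1) − α|² = 1/9.
Ratio = (1/51) / (1/9) = 3/17.

3/17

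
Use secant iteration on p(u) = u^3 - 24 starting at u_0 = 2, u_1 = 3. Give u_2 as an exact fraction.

p(2) = -16, p(3) = 3. u_2 = 3 - 3·(3 - 2)/(3 - (-16)) = 54/19.

54/19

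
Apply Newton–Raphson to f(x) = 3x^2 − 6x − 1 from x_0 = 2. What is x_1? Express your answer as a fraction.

f'(x) = 6x − 6.
f(2) = −1, f'(2) = 6, so x_1 = 2 − (−1)/6 = 13/6.

13/6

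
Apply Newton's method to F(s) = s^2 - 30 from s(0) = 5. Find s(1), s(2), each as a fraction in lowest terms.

s(1) = 11/2, s(2) = 241/44

F'(s) = 2s.
F(5) = -5, F'(5) = 10, so s(1) = 5 - (-5)/10 = 11/2.
F(11/2) = 1/4, F'(11/2) = 11, so s(2) = (11/2) - (1/4)/11 = 241/44.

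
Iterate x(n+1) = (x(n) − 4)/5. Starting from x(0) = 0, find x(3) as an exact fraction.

x(1) = (0 − 4)/5 = −4/5.
x(2) = ((−4/5) − 4)/5 = −24/25.
x(3) = ((−24/25) − 4)/5 = −124/125.

−124/125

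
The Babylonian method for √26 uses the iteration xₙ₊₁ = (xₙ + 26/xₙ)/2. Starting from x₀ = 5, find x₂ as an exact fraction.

x₁ = (5 + 26/5)/2 = 51/10.
x₂ = (51/10 + 26/(51/10))/2 = 5201/1020.

5201/1020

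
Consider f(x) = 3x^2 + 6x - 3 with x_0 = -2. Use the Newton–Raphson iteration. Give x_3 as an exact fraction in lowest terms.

-985/408

f'(x) = 6x + 6.
f(-2) = -3, f'(-2) = -6, so x_1 = (-2) - (-3)/(-6) = -5/2.
f(-5/2) = 3/4, f'(-5/2) = -9, so x_2 = (-5/2) - (3/4)/(-9) = -29/12.
f(-29/12) = 1/48, f'(-29/12) = -17/2, so x_3 = (-29/12) - (1/48)/(-17/2) = -985/408.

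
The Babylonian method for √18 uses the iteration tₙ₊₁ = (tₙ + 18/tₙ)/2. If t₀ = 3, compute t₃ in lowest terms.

t₁ = (3 + 18/3)/2 = 9/2.
t₂ = (9/2 + 18/(9/2))/2 = 17/4.
t₃ = (17/4 + 18/(17/4))/2 = 577/136.

577/136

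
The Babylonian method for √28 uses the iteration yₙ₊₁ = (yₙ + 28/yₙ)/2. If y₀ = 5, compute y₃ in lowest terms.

y₁ = (5 + 28/5)/2 = 53/10.
y₂ = (53/10 + 28/(53/10))/2 = 5609/1060.
y₃ = (5609/1060 + 28/(5609/1060))/2 = 62921681/11891080.

62921681/11891080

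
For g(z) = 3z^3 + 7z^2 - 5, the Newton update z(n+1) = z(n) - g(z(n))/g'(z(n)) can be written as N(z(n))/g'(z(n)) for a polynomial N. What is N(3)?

g'(z) = 9z^2 + 14z.
N(z) = z·g'(z) - g(z) = z·(9z^2 + 14z) - (3z^3 + 7z^2 - 5) = 6z^3 + 7z^2 + 5.
N(3) = 230.

230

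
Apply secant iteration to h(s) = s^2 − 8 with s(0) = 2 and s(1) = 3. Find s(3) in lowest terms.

h(2) = −4, h(3) = 1. s(2) = 3 − 1·(3 − 2)/(1 − (−4)) = 14/5.
h(3) = 1, h(14/5) = −4/25. s(3) = (14/5) − (−4/25)·((14/5) − 3)/((−4/25) − 1) = 82/29.

82/29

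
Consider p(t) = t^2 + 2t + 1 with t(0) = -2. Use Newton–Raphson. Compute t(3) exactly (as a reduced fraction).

-9/8

p'(t) = 2t + 2.
p(-2) = 1, p'(-2) = -2, so t(1) = (-2) - 1/(-2) = -3/2.
p(-3/2) = 1/4, p'(-3/2) = -1, so t(2) = (-3/2) - (1/4)/(-1) = -5/4.
p(-5/4) = 1/16, p'(-5/4) = -1/2, so t(3) = (-5/4) - (1/16)/(-1/2) = -9/8.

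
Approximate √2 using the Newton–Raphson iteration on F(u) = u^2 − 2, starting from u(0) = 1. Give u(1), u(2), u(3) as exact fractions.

u(1) = 3/2, u(2) = 17/12, u(3) = 577/408

F'(u) = 2u.
F(1) = −1, F'(1) = 2, so u(1) = 1 − (−1)/2 = 3/2.
F(3/2) = 1/4, F'(3/2) = 3, so u(2) = (3/2) − (1/4)/3 = 17/12.
F(17/12) = 1/144, F'(17/12) = 17/6, so u(3) = (17/12) − (1/144)/(17/6) = 577/408.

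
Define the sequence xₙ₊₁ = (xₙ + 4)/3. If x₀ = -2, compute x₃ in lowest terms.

50/27

x₁ = ((-2) + 4)/3 = 2/3.
x₂ = ((2/3) + 4)/3 = 14/9.
x₃ = ((14/9) + 4)/3 = 50/27.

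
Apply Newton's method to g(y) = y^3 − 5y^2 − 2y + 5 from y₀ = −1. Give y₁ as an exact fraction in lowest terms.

−12/11

g'(y) = 3y^2 − 10y − 2.
g(−1) = 1, g'(−1) = 11, so y₁ = (−1) − 1/11 = −12/11.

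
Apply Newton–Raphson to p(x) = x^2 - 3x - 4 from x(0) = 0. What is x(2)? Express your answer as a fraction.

p'(x) = 2x - 3.
p(0) = -4, p'(0) = -3, so x(1) = 0 - (-4)/(-3) = -4/3.
p(-4/3) = 16/9, p'(-4/3) = -17/3, so x(2) = (-4/3) - (16/9)/(-17/3) = -52/51.

-52/51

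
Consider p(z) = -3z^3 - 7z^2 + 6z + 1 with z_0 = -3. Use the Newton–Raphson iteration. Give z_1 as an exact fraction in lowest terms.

-98/33

p'(z) = -9z^2 - 14z + 6.
p(-3) = 1, p'(-3) = -33, so z_1 = (-3) - 1/(-33) = -98/33.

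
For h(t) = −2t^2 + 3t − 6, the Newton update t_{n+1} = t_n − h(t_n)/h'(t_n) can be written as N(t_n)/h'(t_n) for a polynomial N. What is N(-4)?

h'(t) = −4t + 3.
N(t) = t·h'(t) − h(t) = t·(−4t + 3) − (−2t^2 + 3t − 6) = −2t^2 + 6.
N(-4) = −26.

−26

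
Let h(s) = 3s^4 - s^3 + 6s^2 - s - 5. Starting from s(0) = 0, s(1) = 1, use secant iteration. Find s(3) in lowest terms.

h(0) = -5, h(1) = 2. s(2) = 1 - 2·(1 - 0)/(2 - (-5)) = 5/7.
h(1) = 2, h(5/7) = -5370/2401. s(3) = (5/7) - (-5370/2401)·((5/7) - 1)/((-5370/2401) - 2) = 2200/2543.

2200/2543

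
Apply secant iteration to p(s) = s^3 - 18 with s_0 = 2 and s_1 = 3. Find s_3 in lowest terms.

p(2) = -10, p(3) = 9. s_2 = 3 - 9·(3 - 2)/(9 - (-10)) = 48/19.
p(3) = 9, p(48/19) = -12870/6859. s_3 = (48/19) - (-12870/6859)·((48/19) - 3)/((-12870/6859) - 9) = 2402/921.

2402/921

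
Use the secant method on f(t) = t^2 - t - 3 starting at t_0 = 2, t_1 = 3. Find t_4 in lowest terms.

555/241

f(2) = -1, f(3) = 3. t_2 = 3 - 3·(3 - 2)/(3 - (-1)) = 9/4.
f(3) = 3, f(9/4) = -3/16. t_3 = (9/4) - (-3/16)·((9/4) - 3)/((-3/16) - 3) = 39/17.
f(9/4) = -3/16, f(39/17) = -9/289. t_4 = (39/17) - (-9/289)·((39/17) - (9/4))/((-9/289) - (-3/16)) = 555/241.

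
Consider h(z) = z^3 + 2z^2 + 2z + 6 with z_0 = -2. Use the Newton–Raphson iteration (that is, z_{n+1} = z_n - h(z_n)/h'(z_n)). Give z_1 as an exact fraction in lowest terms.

-7/3

h'(z) = 3z^2 + 4z + 2.
h(-2) = 2, h'(-2) = 6, so z_1 = (-2) - 2/6 = -7/3.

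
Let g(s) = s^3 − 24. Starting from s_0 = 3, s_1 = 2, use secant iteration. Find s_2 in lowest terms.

g(3) = 3, g(2) = −16. s_2 = 2 − (−16)·(2 − 3)/((−16) − 3) = 54/19.

54/19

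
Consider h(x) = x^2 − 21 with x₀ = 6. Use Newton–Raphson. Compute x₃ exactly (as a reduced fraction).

970993/211888

h'(x) = 2x.
h(6) = 15, h'(6) = 12, so x₁ = 6 − 15/12 = 19/4.
h(19/4) = 25/16, h'(19/4) = 19/2, so x₂ = (19/4) − (25/16)/(19/2) = 697/152.
h(697/152) = 625/23104, h'(697/152) = 697/76, so x₃ = (697/152) − (625/23104)/(697/76) = 970993/211888.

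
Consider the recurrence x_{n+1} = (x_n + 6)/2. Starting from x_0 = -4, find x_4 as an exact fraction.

x_1 = ((-4) + 6)/2 = 1.
x_2 = (1 + 6)/2 = 7/2.
x_3 = ((7/2) + 6)/2 = 19/4.
x_4 = ((19/4) + 6)/2 = 43/8.

43/8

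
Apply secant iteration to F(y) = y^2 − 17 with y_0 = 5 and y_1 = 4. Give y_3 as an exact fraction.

F(5) = 8, F(4) = −1. y_2 = 4 − (−1)·(4 − 5)/((−1) − 8) = 37/9.
F(4) = −1, F(37/9) = −8/81. y_3 = (37/9) − (−8/81)·((37/9) − 4)/((−8/81) − (−1)) = 301/73.

301/73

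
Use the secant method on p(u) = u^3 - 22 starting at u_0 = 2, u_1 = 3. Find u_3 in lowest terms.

p(2) = -14, p(3) = 5. u_2 = 3 - 5·(3 - 2)/(5 - (-14)) = 52/19.
p(3) = 5, p(52/19) = -10290/6859. u_3 = (52/19) - (-10290/6859)·((52/19) - 3)/((-10290/6859) - 5) = 24946/8917.

24946/8917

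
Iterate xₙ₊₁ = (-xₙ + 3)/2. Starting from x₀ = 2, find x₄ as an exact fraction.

17/16

x₁ = (-2 + 3)/2 = 1/2.
x₂ = (-(1/2) + 3)/2 = 5/4.
x₃ = (-(5/4) + 3)/2 = 7/8.
x₄ = (-(7/8) + 3)/2 = 17/16.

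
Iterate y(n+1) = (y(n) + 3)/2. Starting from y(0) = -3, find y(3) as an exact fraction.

y(1) = ((-3) + 3)/2 = 0.
y(2) = (0 + 3)/2 = 3/2.
y(3) = ((3/2) + 3)/2 = 9/4.

9/4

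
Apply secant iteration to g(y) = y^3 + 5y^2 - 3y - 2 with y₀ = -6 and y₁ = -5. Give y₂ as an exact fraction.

g(-6) = -20, g(-5) = 13. y₂ = (-5) - 13·((-5) - (-6))/(13 - (-20)) = -178/33.

-178/33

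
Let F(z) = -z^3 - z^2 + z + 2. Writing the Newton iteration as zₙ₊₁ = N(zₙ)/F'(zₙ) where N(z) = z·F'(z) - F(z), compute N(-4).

F'(z) = -3z^2 - 2z + 1.
N(z) = z·F'(z) - F(z) = z·(-3z^2 - 2z + 1) - (-z^3 - z^2 + z + 2) = -2z^3 - z^2 - 2.
N(-4) = 110.

110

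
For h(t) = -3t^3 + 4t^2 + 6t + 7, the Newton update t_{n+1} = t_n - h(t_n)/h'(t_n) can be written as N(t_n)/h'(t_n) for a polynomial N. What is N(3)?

-133

h'(t) = -9t^2 + 8t + 6.
N(t) = t·h'(t) - h(t) = t·(-9t^2 + 8t + 6) - (-3t^3 + 4t^2 + 6t + 7) = -6t^3 + 4t^2 - 7.
N(3) = -133.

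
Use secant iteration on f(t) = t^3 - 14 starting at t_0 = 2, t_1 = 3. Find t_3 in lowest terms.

18386/7693

f(2) = -6, f(3) = 13. t_2 = 3 - 13·(3 - 2)/(13 - (-6)) = 44/19.
f(3) = 13, f(44/19) = -10842/6859. t_3 = (44/19) - (-10842/6859)·((44/19) - 3)/((-10842/6859) - 13) = 18386/7693.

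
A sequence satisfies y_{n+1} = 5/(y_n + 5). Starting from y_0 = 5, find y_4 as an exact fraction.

65/76

y_1 = 5/(5 + 5) = 1/2.
y_2 = 5/(1/2 + 5) = 10/11.
y_3 = 5/(10/11 + 5) = 11/13.
y_4 = 5/(11/13 + 5) = 65/76.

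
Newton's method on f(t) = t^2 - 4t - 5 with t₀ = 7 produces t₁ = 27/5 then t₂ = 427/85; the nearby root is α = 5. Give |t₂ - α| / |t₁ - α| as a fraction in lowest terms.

1/17

t₁ - α = 27/5 - 5 = 2/5, so |t₁ - α| = 2/5.
t₂ - α = 427/85 - 5 = 2/85, so |t₂ - α| = 2/85.
Ratio = (2/85) / (2/5) = 1/17.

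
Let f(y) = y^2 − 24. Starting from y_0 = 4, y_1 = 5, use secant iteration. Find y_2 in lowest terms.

44/9

f(4) = −8, f(5) = 1. y_2 = 5 − 1·(5 − 4)/(1 − (−8)) = 44/9.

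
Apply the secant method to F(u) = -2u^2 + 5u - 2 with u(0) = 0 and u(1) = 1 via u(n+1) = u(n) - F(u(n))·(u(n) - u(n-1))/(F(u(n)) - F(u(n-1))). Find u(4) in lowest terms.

22/43

F(0) = -2, F(1) = 1. u(2) = 1 - 1·(1 - 0)/(1 - (-2)) = 2/3.
F(1) = 1, F(2/3) = 4/9. u(3) = (2/3) - (4/9)·((2/3) - 1)/((4/9) - 1) = 2/5.
F(2/3) = 4/9, F(2/5) = -8/25. u(4) = (2/5) - (-8/25)·((2/5) - (2/3))/((-8/25) - (4/9)) = 22/43.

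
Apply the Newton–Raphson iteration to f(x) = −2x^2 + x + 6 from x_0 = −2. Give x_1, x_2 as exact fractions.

x_1 = −14/9, x_2 = −878/585

f'(x) = −4x + 1.
f(−2) = −4, f'(−2) = 9, so x_1 = (−2) − (−4)/9 = −14/9.
f(−14/9) = −32/81, f'(−14/9) = 65/9, so x_2 = (−14/9) − (−32/81)/(65/9) = −878/585.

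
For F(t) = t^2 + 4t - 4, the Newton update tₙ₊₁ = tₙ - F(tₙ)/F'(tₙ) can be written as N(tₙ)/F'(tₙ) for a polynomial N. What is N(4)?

20

F'(t) = 2t + 4.
N(t) = t·F'(t) - F(t) = t·(2t + 4) - (t^2 + 4t - 4) = t^2 + 4.
N(4) = 20.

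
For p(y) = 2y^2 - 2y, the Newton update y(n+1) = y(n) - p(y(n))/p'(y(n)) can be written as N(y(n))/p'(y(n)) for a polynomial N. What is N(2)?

8

p'(y) = 4y - 2.
N(y) = y·p'(y) - p(y) = y·(4y - 2) - (2y^2 - 2y) = 2y^2.
N(2) = 8.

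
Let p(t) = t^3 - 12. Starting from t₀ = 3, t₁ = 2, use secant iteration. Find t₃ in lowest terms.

2763/1201

p(3) = 15, p(2) = -4. t₂ = 2 - (-4)·(2 - 3)/((-4) - 15) = 42/19.
p(2) = -4, p(42/19) = -8220/6859. t₃ = (42/19) - (-8220/6859)·((42/19) - 2)/((-8220/6859) - (-4)) = 2763/1201.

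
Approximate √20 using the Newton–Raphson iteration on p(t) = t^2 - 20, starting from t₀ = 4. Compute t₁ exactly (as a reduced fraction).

9/2

p'(t) = 2t.
p(4) = -4, p'(4) = 8, so t₁ = 4 - (-4)/8 = 9/2.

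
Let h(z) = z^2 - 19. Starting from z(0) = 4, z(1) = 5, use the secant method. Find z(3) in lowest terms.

h(4) = -3, h(5) = 6. z(2) = 5 - 6·(5 - 4)/(6 - (-3)) = 13/3.
h(5) = 6, h(13/3) = -2/9. z(3) = (13/3) - (-2/9)·((13/3) - 5)/((-2/9) - 6) = 61/14.

61/14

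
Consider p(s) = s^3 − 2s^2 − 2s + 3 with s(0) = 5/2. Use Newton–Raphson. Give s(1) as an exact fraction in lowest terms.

p'(s) = 3s^2 − 4s − 2.
p(5/2) = 9/8, p'(5/2) = 27/4, so s(1) = (5/2) − (9/8)/(27/4) = 7/3.

7/3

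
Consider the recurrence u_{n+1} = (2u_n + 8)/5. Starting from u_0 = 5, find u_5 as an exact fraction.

8408/3125

u_1 = (2·5 + 8)/5 = 18/5.
u_2 = (2·(18/5) + 8)/5 = 76/25.
u_3 = (2·(76/25) + 8)/5 = 352/125.
u_4 = (2·(352/125) + 8)/5 = 1704/625.
u_5 = (2·(1704/625) + 8)/5 = 8408/3125.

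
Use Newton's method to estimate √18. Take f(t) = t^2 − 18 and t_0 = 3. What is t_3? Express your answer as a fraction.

577/136

f'(t) = 2t.
f(3) = −9, f'(3) = 6, so t_1 = 3 − (−9)/6 = 9/2.
f(9/2) = 9/4, f'(9/2) = 9, so t_2 = (9/2) − (9/4)/9 = 17/4.
f(17/4) = 1/16, f'(17/4) = 17/2, so t_3 = (17/4) − (1/16)/(17/2) = 577/136.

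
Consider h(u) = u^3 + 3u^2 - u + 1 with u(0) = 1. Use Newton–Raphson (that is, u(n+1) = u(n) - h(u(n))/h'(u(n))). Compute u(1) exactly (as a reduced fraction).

h'(u) = 3u^2 + 6u - 1.
h(1) = 4, h'(1) = 8, so u(1) = 1 - 4/8 = 1/2.

1/2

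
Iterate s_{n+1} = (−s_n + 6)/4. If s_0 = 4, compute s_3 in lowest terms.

s_1 = (−4 + 6)/4 = 1/2.
s_2 = (−(1/2) + 6)/4 = 11/8.
s_3 = (−(11/8) + 6)/4 = 37/32.

37/32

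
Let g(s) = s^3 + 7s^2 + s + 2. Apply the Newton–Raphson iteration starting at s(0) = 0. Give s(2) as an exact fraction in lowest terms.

-2/3

g'(s) = 3s^2 + 14s + 1.
g(0) = 2, g'(0) = 1, so s(1) = 0 - 2/1 = -2.
g(-2) = 20, g'(-2) = -15, so s(2) = (-2) - 20/(-15) = -2/3.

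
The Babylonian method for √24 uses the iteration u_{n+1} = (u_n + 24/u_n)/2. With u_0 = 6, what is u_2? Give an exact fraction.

49/10

u_1 = (6 + 24/6)/2 = 5.
u_2 = (5 + 24/5)/2 = 49/10.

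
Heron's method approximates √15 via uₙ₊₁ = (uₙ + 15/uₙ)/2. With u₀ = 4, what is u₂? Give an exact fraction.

1921/496

u₁ = (4 + 15/4)/2 = 31/8.
u₂ = (31/8 + 15/(31/8))/2 = 1921/496.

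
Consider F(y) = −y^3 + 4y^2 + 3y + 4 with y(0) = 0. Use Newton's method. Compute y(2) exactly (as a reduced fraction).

−212/351

F'(y) = −3y^2 + 8y + 3.
F(0) = 4, F'(0) = 3, so y(1) = 0 − 4/3 = −4/3.
F(−4/3) = 256/27, F'(−4/3) = −13, so y(2) = (−4/3) − (256/27)/(−13) = −212/351.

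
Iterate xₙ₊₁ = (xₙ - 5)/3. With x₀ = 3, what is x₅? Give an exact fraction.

x₁ = (3 - 5)/3 = -2/3.
x₂ = ((-2/3) - 5)/3 = -17/9.
x₃ = ((-17/9) - 5)/3 = -62/27.
x₄ = ((-62/27) - 5)/3 = -197/81.
x₅ = ((-197/81) - 5)/3 = -602/243.

-602/243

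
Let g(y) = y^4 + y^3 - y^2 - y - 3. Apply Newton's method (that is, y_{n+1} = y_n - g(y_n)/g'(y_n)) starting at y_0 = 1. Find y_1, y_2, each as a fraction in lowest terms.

g'(y) = 4y^3 + 3y^2 - 2y - 1.
g(1) = -3, g'(1) = 4, so y_1 = 1 - (-3)/4 = 7/4.
g(7/4) = 1773/256, g'(7/4) = 209/8, so y_2 = (7/4) - (1773/256)/(209/8) = 9931/6688.

y_1 = 7/4, y_2 = 9931/6688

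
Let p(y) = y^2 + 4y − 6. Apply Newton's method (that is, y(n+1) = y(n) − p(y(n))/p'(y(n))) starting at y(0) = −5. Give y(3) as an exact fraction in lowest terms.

p'(y) = 2y + 4.
p(−5) = −1, p'(−5) = −6, so y(1) = (−5) − (−1)/(−6) = −31/6.
p(−31/6) = 1/36, p'(−31/6) = −19/3, so y(2) = (−31/6) − (1/36)/(−19/3) = −1177/228.
p(−1177/228) = 1/51984, p'(−1177/228) = −721/114, so y(3) = (−1177/228) − (1/51984)/(−721/114) = −1697233/328776.

−1697233/328776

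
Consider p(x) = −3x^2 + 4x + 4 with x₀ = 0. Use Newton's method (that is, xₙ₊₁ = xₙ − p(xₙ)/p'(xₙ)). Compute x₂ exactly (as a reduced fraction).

p'(x) = −6x + 4.
p(0) = 4, p'(0) = 4, so x₁ = 0 − 4/4 = −1.
p(−1) = −3, p'(−1) = 10, so x₂ = (−1) − (−3)/10 = −7/10.

−7/10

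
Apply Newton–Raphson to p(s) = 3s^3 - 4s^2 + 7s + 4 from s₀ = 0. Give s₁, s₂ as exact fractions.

p'(s) = 9s^2 - 8s + 7.
p(0) = 4, p'(0) = 7, so s₁ = 0 - 4/7 = -4/7.
p(-4/7) = -640/343, p'(-4/7) = 711/49, so s₂ = (-4/7) - (-640/343)/(711/49) = -2204/4977.

s₁ = -4/7, s₂ = -2204/4977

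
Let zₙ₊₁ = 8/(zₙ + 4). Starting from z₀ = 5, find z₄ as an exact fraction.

z₁ = 8/(5 + 4) = 8/9.
z₂ = 8/(8/9 + 4) = 18/11.
z₃ = 8/(18/11 + 4) = 44/31.
z₄ = 8/(44/31 + 4) = 31/21.

31/21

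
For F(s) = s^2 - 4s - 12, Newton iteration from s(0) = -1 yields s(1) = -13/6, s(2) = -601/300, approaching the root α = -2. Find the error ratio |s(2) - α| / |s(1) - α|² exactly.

s(1) - α = -13/6 - (-2) = -13/6 + 2 = -1/6, so |s(1) - α| = 1/6.
s(2) - α = -601/300 - (-2) = -601/300 + 2 = -1/300, so |s(2) - α| = 1/300.
|s(1) - α|² = 1/36.
Ratio = (1/300) / (1/36) = 3/25.

3/25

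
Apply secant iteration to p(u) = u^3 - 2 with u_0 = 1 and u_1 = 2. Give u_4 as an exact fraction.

p(1) = -1, p(2) = 6. u_2 = 2 - 6·(2 - 1)/(6 - (-1)) = 8/7.
p(2) = 6, p(8/7) = -174/343. u_3 = (8/7) - (-174/343)·((8/7) - 2)/((-174/343) - 6) = 75/62.
p(8/7) = -174/343, p(75/62) = -54781/238328. u_4 = (75/62) - (-54781/238328)·((75/62) - (8/7))/((-54781/238328) - (-174/343)) = 989312/782041.

989312/782041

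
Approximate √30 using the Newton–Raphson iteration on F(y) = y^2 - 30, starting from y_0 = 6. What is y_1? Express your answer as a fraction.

F'(y) = 2y.
F(6) = 6, F'(6) = 12, so y_1 = 6 - 6/12 = 11/2.

11/2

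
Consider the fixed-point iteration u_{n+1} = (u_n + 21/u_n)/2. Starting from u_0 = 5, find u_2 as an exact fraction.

u_1 = (5 + 21/5)/2 = 23/5.
u_2 = (23/5 + 21/(23/5))/2 = 527/115.

527/115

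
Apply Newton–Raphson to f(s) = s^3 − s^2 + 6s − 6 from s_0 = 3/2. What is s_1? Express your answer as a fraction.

14/13

f'(s) = 3s^2 − 2s + 6.
f(3/2) = 33/8, f'(3/2) = 39/4, so s_1 = (3/2) − (33/8)/(39/4) = 14/13.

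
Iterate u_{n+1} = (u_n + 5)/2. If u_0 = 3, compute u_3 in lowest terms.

19/4

u_1 = (3 + 5)/2 = 4.
u_2 = (4 + 5)/2 = 9/2.
u_3 = ((9/2) + 5)/2 = 19/4.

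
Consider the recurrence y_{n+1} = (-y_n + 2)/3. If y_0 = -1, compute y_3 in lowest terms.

y_1 = (-(-1) + 2)/3 = 1.
y_2 = (-1 + 2)/3 = 1/3.
y_3 = (-(1/3) + 2)/3 = 5/9.

5/9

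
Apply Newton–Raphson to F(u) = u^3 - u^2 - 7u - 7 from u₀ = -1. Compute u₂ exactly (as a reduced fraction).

-13/9

F'(u) = 3u^2 - 2u - 7.
F(-1) = -2, F'(-1) = -2, so u₁ = (-1) - (-2)/(-2) = -2.
F(-2) = -5, F'(-2) = 9, so u₂ = (-2) - (-5)/9 = -13/9.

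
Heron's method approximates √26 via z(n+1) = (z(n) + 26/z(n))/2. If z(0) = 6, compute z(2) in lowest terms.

1897/372

z(1) = (6 + 26/6)/2 = 31/6.
z(2) = (31/6 + 26/(31/6))/2 = 1897/372.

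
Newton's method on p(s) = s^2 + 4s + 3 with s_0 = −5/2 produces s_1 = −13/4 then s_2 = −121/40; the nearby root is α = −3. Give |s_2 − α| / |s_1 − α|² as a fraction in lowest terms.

s_1 − α = −13/4 − (−3) = −13/4 + 3 = −1/4, so |s_1 − α| = 1/4.
s_2 − α = −121/40 − (−3) = −121/40 + 3 = −1/40, so |s_2 − α| = 1/40.
|s_1 − α|² = 1/16.
Ratio = (1/40) / (1/16) = 2/5.

2/5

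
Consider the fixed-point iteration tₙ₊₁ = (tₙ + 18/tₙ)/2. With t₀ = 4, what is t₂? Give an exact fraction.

t₁ = (4 + 18/4)/2 = 17/4.
t₂ = (17/4 + 18/(17/4))/2 = 577/136.

577/136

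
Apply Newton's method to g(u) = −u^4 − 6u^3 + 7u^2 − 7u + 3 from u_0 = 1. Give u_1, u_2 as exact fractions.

g'(u) = −4u^3 − 18u^2 + 14u − 7.
g(1) = −4, g'(1) = −15, so u_1 = 1 − (−4)/(−15) = 11/15.
g(11/15) = −51856/50625, g'(11/15) = −26969/3375, so u_2 = (11/15) − (−51856/50625)/(−26969/3375) = 81601/134845.

u_1 = 11/15, u_2 = 81601/134845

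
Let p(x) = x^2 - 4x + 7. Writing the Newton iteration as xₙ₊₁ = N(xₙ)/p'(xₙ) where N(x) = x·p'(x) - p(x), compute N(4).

p'(x) = 2x - 4.
N(x) = x·p'(x) - p(x) = x·(2x - 4) - (x^2 - 4x + 7) = x^2 - 7.
N(4) = 9.

9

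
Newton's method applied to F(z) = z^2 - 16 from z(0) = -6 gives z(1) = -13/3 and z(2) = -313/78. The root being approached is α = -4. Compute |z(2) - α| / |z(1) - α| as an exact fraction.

1/26

z(1) - α = -13/3 - (-4) = -13/3 + 4 = -1/3, so |z(1) - α| = 1/3.
z(2) - α = -313/78 - (-4) = -313/78 + 4 = -1/78, so |z(2) - α| = 1/78.
Ratio = (1/78) / (1/3) = 1/26.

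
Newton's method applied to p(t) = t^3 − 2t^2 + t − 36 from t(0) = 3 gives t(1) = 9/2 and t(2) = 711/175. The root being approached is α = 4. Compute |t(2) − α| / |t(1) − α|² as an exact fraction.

t(1) − α = 9/2 − 4 = 1/2, so |t(1) − α| = 1/2.
t(2) − α = 711/175 − 4 = 11/175, so |t(2) − α| = 11/175.
|t(1) − α|² = 1/4.
Ratio = (11/175) / (1/4) = 44/175.

44/175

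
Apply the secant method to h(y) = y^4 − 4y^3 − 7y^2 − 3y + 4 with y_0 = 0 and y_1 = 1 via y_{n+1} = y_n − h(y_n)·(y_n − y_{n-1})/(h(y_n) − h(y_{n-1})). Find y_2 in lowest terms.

4/13

h(0) = 4, h(1) = −9. y_2 = 1 − (−9)·(1 − 0)/((−9) − 4) = 4/13.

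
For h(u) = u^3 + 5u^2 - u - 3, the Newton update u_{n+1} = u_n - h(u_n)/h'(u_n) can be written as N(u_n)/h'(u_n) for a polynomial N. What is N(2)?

h'(u) = 3u^2 + 10u - 1.
N(u) = u·h'(u) - h(u) = u·(3u^2 + 10u - 1) - (u^3 + 5u^2 - u - 3) = 2u^3 + 5u^2 + 3.
N(2) = 39.

39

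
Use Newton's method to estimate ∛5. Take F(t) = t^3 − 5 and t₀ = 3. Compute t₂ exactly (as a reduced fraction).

509173/281961

F'(t) = 3t^2.
F(3) = 22, F'(3) = 27, so t₁ = 3 − 22/27 = 59/27.
F(59/27) = 106964/19683, F'(59/27) = 3481/243, so t₂ = (59/27) − (106964/19683)/(3481/243) = 509173/281961.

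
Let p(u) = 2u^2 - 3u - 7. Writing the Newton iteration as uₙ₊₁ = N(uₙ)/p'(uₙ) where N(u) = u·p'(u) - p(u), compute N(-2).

p'(u) = 4u - 3.
N(u) = u·p'(u) - p(u) = u·(4u - 3) - (2u^2 - 3u - 7) = 2u^2 + 7.
N(-2) = 15.

15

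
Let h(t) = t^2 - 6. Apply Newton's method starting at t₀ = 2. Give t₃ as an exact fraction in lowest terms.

h'(t) = 2t.
h(2) = -2, h'(2) = 4, so t₁ = 2 - (-2)/4 = 5/2.
h(5/2) = 1/4, h'(5/2) = 5, so t₂ = (5/2) - (1/4)/5 = 49/20.
h(49/20) = 1/400, h'(49/20) = 49/10, so t₃ = (49/20) - (1/400)/(49/10) = 4801/1960.

4801/1960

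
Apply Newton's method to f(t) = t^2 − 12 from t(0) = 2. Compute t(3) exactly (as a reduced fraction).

97/28

f'(t) = 2t.
f(2) = −8, f'(2) = 4, so t(1) = 2 − (−8)/4 = 4.
f(4) = 4, f'(4) = 8, so t(2) = 4 − 4/8 = 7/2.
f(7/2) = 1/4, f'(7/2) = 7, so t(3) = (7/2) − (1/4)/7 = 97/28.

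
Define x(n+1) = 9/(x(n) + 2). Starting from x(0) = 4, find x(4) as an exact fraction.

288/127

x(1) = 9/(4 + 2) = 3/2.
x(2) = 9/(3/2 + 2) = 18/7.
x(3) = 9/(18/7 + 2) = 63/32.
x(4) = 9/(63/32 + 2) = 288/127.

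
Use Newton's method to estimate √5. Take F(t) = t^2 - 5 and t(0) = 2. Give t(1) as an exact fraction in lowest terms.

F'(t) = 2t.
F(2) = -1, F'(2) = 4, so t(1) = 2 - (-1)/4 = 9/4.

9/4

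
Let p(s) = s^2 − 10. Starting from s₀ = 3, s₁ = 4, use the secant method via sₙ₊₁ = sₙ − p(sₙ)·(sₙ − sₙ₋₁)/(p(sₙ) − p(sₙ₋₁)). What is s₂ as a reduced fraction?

p(3) = −1, p(4) = 6. s₂ = 4 − 6·(4 − 3)/(6 − (−1)) = 22/7.

22/7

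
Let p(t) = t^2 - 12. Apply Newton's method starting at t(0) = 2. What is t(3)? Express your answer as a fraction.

97/28

p'(t) = 2t.
p(2) = -8, p'(2) = 4, so t(1) = 2 - (-8)/4 = 4.
p(4) = 4, p'(4) = 8, so t(2) = 4 - 4/8 = 7/2.
p(7/2) = 1/4, p'(7/2) = 7, so t(3) = (7/2) - (1/4)/7 = 97/28.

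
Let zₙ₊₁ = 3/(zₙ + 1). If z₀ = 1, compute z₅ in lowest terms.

78/59

z₁ = 3/(1 + 1) = 3/2.
z₂ = 3/(3/2 + 1) = 6/5.
z₃ = 3/(6/5 + 1) = 15/11.
z₄ = 3/(15/11 + 1) = 33/26.
z₅ = 3/(33/26 + 1) = 78/59.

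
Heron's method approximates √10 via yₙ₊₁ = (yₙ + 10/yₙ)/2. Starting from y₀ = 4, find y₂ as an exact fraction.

329/104

y₁ = (4 + 10/4)/2 = 13/4.
y₂ = (13/4 + 10/(13/4))/2 = 329/104.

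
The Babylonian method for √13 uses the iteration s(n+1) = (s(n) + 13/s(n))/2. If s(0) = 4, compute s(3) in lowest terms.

5597777/1552544

s(1) = (4 + 13/4)/2 = 29/8.
s(2) = (29/8 + 13/(29/8))/2 = 1673/464.
s(3) = (1673/464 + 13/(1673/464))/2 = 5597777/1552544.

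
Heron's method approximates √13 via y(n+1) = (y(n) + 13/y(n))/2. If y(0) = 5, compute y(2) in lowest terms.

y(1) = (5 + 13/5)/2 = 19/5.
y(2) = (19/5 + 13/(19/5))/2 = 343/95.

343/95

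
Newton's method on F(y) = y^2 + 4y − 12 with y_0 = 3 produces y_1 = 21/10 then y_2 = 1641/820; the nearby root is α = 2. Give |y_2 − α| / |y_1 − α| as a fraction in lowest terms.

1/82

y_1 − α = 21/10 − 2 = 1/10, so |y_1 − α| = 1/10.
y_2 − α = 1641/820 − 2 = 1/820, so |y_2 − α| = 1/820.
Ratio = (1/820) / (1/10) = 1/82.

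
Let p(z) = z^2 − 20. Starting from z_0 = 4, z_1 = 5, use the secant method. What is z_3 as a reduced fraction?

76/17

p(4) = −4, p(5) = 5. z_2 = 5 − 5·(5 − 4)/(5 − (−4)) = 40/9.
p(5) = 5, p(40/9) = −20/81. z_3 = (40/9) − (−20/81)·((40/9) − 5)/((−20/81) − 5) = 76/17.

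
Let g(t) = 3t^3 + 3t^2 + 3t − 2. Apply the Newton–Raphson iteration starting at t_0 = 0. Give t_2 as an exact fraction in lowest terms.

46/99

g'(t) = 9t^2 + 6t + 3.
g(0) = −2, g'(0) = 3, so t_1 = 0 − (−2)/3 = 2/3.
g(2/3) = 20/9, g'(2/3) = 11, so t_2 = (2/3) − (20/9)/11 = 46/99.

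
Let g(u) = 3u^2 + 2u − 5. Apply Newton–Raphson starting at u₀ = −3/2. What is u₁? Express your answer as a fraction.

g'(u) = 6u + 2.
g(−3/2) = −5/4, g'(−3/2) = −7, so u₁ = (−3/2) − (−5/4)/(−7) = −47/28.

−47/28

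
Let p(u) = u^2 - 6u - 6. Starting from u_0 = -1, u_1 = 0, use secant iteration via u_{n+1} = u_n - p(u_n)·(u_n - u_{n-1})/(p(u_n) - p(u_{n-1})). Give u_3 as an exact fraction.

-7/8

p(-1) = 1, p(0) = -6. u_2 = 0 - (-6)·(0 - (-1))/((-6) - 1) = -6/7.
p(0) = -6, p(-6/7) = -6/49. u_3 = (-6/7) - (-6/49)·((-6/7) - 0)/((-6/49) - (-6)) = -7/8.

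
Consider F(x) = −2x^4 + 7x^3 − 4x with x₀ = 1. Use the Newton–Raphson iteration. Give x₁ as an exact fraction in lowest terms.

8/9

F'(x) = −8x^3 + 21x^2 − 4.
F(1) = 1, F'(1) = 9, so x₁ = 1 − 1/9 = 8/9.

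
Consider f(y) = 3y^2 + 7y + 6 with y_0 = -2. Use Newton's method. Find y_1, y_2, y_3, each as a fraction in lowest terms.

y_1 = -6/5, y_2 = 42/5, y_3 = 5142/1435

f'(y) = 6y + 7.
f(-2) = 4, f'(-2) = -5, so y_1 = (-2) - 4/(-5) = -6/5.
f(-6/5) = 48/25, f'(-6/5) = -1/5, so y_2 = (-6/5) - (48/25)/(-1/5) = 42/5.
f(42/5) = 6912/25, f'(42/5) = 287/5, so y_3 = (42/5) - (6912/25)/(287/5) = 5142/1435.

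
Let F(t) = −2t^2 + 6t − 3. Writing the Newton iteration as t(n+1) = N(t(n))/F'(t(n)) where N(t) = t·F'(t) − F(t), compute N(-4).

−29

F'(t) = −4t + 6.
N(t) = t·F'(t) − F(t) = t·(−4t + 6) − (−2t^2 + 6t − 3) = −2t^2 + 3.
N(-4) = −29.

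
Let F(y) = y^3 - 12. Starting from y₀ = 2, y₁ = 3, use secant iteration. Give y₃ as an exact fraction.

F(2) = -4, F(3) = 15. y₂ = 3 - 15·(3 - 2)/(15 - (-4)) = 42/19.
F(3) = 15, F(42/19) = -8220/6859. y₃ = (42/19) - (-8220/6859)·((42/19) - 3)/((-8220/6859) - 15) = 5602/2469.

5602/2469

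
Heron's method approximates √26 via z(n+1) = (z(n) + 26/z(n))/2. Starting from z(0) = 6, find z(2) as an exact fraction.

1897/372

z(1) = (6 + 26/6)/2 = 31/6.
z(2) = (31/6 + 26/(31/6))/2 = 1897/372.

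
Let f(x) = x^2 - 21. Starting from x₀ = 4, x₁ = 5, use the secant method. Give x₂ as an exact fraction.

41/9

f(4) = -5, f(5) = 4. x₂ = 5 - 4·(5 - 4)/(4 - (-5)) = 41/9.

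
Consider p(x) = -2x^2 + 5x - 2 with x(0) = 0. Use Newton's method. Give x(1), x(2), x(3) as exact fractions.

x(1) = 2/5, x(2) = 42/85, x(3) = 10922/21845

p'(x) = -4x + 5.
p(0) = -2, p'(0) = 5, so x(1) = 0 - (-2)/5 = 2/5.
p(2/5) = -8/25, p'(2/5) = 17/5, so x(2) = (2/5) - (-8/25)/(17/5) = 42/85.
p(42/85) = -128/7225, p'(42/85) = 257/85, so x(3) = (42/85) - (-128/7225)/(257/85) = 10922/21845.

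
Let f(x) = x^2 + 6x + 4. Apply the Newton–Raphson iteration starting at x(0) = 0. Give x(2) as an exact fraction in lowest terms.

-16/21

f'(x) = 2x + 6.
f(0) = 4, f'(0) = 6, so x(1) = 0 - 4/6 = -2/3.
f(-2/3) = 4/9, f'(-2/3) = 14/3, so x(2) = (-2/3) - (4/9)/(14/3) = -16/21.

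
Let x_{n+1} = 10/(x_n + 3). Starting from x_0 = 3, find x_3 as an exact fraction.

35/18

x_1 = 10/(3 + 3) = 5/3.
x_2 = 10/(5/3 + 3) = 15/7.
x_3 = 10/(15/7 + 3) = 35/18.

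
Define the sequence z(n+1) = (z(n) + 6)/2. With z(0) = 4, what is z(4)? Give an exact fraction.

z(1) = (4 + 6)/2 = 5.
z(2) = (5 + 6)/2 = 11/2.
z(3) = ((11/2) + 6)/2 = 23/4.
z(4) = ((23/4) + 6)/2 = 47/8.

47/8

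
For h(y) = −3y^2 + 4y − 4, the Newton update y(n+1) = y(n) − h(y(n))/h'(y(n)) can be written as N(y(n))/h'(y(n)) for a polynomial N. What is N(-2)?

−8

h'(y) = −6y + 4.
N(y) = y·h'(y) − h(y) = y·(−6y + 4) − (−3y^2 + 4y − 4) = −3y^2 + 4.
N(-2) = −8.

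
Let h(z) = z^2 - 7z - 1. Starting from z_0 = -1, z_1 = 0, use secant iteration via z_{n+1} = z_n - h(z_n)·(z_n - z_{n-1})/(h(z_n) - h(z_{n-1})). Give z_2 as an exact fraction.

h(-1) = 7, h(0) = -1. z_2 = 0 - (-1)·(0 - (-1))/((-1) - 7) = -1/8.

-1/8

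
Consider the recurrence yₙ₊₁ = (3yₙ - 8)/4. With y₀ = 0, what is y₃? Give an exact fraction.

-37/8

y₁ = (3·0 - 8)/4 = -2.
y₂ = (3·(-2) - 8)/4 = -7/2.
y₃ = (3·(-7/2) - 8)/4 = -37/8.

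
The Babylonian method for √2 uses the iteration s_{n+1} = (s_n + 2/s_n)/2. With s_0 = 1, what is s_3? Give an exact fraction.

577/408

s_1 = (1 + 2/1)/2 = 3/2.
s_2 = (3/2 + 2/(3/2))/2 = 17/12.
s_3 = (17/12 + 2/(17/12))/2 = 577/408.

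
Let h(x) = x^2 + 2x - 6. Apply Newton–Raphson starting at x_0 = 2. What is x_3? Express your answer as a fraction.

h'(x) = 2x + 2.
h(2) = 2, h'(2) = 6, so x_1 = 2 - 2/6 = 5/3.
h(5/3) = 1/9, h'(5/3) = 16/3, so x_2 = (5/3) - (1/9)/(16/3) = 79/48.
h(79/48) = 1/2304, h'(79/48) = 127/24, so x_3 = (79/48) - (1/2304)/(127/24) = 20065/12192.

20065/12192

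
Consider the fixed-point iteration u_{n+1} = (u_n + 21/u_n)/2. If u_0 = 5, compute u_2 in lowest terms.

u_1 = (5 + 21/5)/2 = 23/5.
u_2 = (23/5 + 21/(23/5))/2 = 527/115.

527/115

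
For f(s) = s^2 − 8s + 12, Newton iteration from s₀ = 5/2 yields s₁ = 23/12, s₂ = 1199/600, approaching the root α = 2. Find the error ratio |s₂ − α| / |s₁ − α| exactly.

1/50

s₁ − α = 23/12 − 2 = −1/12, so |s₁ − α| = 1/12.
s₂ − α = 1199/600 − 2 = −1/600, so |s₂ − α| = 1/600.
Ratio = (1/600) / (1/12) = 1/50.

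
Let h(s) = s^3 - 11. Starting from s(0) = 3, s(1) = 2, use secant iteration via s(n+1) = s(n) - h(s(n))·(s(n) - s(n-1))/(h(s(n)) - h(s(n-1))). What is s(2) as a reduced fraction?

h(3) = 16, h(2) = -3. s(2) = 2 - (-3)·(2 - 3)/((-3) - 16) = 41/19.

41/19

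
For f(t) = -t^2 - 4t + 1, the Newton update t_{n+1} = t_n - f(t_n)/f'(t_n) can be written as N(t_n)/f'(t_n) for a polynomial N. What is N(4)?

-17

f'(t) = -2t - 4.
N(t) = t·f'(t) - f(t) = t·(-2t - 4) - (-t^2 - 4t + 1) = -t^2 - 1.
N(4) = -17.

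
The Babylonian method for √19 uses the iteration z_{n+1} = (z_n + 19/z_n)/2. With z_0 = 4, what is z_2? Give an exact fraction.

2441/560

z_1 = (4 + 19/4)/2 = 35/8.
z_2 = (35/8 + 19/(35/8))/2 = 2441/560.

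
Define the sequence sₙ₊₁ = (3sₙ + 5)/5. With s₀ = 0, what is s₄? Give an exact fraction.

s₁ = (3·0 + 5)/5 = 1.
s₂ = (3·1 + 5)/5 = 8/5.
s₃ = (3·(8/5) + 5)/5 = 49/25.
s₄ = (3·(49/25) + 5)/5 = 272/125.

272/125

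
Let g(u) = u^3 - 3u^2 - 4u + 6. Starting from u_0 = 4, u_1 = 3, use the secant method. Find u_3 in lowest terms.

41/11

g(4) = 6, g(3) = -6. u_2 = 3 - (-6)·(3 - 4)/((-6) - 6) = 7/2.
g(3) = -6, g(7/2) = -15/8. u_3 = (7/2) - (-15/8)·((7/2) - 3)/((-15/8) - (-6)) = 41/11.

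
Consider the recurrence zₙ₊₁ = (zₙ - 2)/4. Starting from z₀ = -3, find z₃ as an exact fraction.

-45/64

z₁ = ((-3) - 2)/4 = -5/4.
z₂ = ((-5/4) - 2)/4 = -13/16.
z₃ = ((-13/16) - 2)/4 = -45/64.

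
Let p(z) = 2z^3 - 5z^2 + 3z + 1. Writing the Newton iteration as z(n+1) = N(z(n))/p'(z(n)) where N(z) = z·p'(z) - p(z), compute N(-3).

p'(z) = 6z^2 - 10z + 3.
N(z) = z·p'(z) - p(z) = z·(6z^2 - 10z + 3) - (2z^3 - 5z^2 + 3z + 1) = 4z^3 - 5z^2 - 1.
N(-3) = -154.

-154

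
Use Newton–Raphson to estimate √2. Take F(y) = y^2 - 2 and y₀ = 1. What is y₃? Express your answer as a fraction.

577/408

F'(y) = 2y.
F(1) = -1, F'(1) = 2, so y₁ = 1 - (-1)/2 = 3/2.
F(3/2) = 1/4, F'(3/2) = 3, so y₂ = (3/2) - (1/4)/3 = 17/12.
F(17/12) = 1/144, F'(17/12) = 17/6, so y₃ = (17/12) - (1/144)/(17/6) = 577/408.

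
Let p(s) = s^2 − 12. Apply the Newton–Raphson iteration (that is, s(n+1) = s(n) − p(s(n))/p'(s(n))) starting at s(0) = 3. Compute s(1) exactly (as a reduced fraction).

7/2

p'(s) = 2s.
p(3) = −3, p'(3) = 6, so s(1) = 3 − (−3)/6 = 7/2.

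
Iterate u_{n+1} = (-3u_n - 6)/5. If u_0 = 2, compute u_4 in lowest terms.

u_1 = (-3·2 - 6)/5 = -12/5.
u_2 = (-3·(-12/5) - 6)/5 = 6/25.
u_3 = (-3·(6/25) - 6)/5 = -168/125.
u_4 = (-3·(-168/125) - 6)/5 = -246/625.

-246/625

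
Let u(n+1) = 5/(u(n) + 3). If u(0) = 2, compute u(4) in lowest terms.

85/71

u(1) = 5/(2 + 3) = 1.
u(2) = 5/(1 + 3) = 5/4.
u(3) = 5/(5/4 + 3) = 20/17.
u(4) = 5/(20/17 + 3) = 85/71.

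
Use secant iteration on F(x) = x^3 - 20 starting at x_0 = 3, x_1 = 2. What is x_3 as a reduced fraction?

F(3) = 7, F(2) = -12. x_2 = 2 - (-12)·(2 - 3)/((-12) - 7) = 50/19.
F(2) = -12, F(50/19) = -12180/6859. x_3 = (50/19) - (-12180/6859)·((50/19) - 2)/((-12180/6859) - (-12)) = 1335/487.

1335/487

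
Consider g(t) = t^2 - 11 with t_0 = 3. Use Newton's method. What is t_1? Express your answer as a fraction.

g'(t) = 2t.
g(3) = -2, g'(3) = 6, so t_1 = 3 - (-2)/6 = 10/3.

10/3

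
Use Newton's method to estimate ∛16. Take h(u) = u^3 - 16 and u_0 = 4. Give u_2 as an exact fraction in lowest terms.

70/27

h'(u) = 3u^2.
h(4) = 48, h'(4) = 48, so u_1 = 4 - 48/48 = 3.
h(3) = 11, h'(3) = 27, so u_2 = 3 - 11/27 = 70/27.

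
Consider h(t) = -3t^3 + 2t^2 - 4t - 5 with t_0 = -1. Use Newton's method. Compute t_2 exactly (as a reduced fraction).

h'(t) = -9t^2 + 4t - 4.
h(-1) = 4, h'(-1) = -17, so t_1 = (-1) - 4/(-17) = -13/17.
h(-13/17) = 2800/4913, h'(-13/17) = -3561/289, so t_2 = (-13/17) - (2800/4913)/(-3561/289) = -43493/60537.

-43493/60537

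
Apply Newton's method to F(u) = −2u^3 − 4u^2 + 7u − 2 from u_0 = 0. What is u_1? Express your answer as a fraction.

F'(u) = −6u^2 − 8u + 7.
F(0) = −2, F'(0) = 7, so u_1 = 0 − (−2)/7 = 2/7.

2/7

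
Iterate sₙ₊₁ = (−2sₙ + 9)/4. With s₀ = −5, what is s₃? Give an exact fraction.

s₁ = (−2·(−5) + 9)/4 = 19/4.
s₂ = (−2·(19/4) + 9)/4 = −1/8.
s₃ = (−2·(−1/8) + 9)/4 = 37/16.

37/16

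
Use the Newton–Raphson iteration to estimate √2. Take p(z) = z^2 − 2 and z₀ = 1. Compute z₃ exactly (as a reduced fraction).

577/408

p'(z) = 2z.
p(1) = −1, p'(1) = 2, so z₁ = 1 − (−1)/2 = 3/2.
p(3/2) = 1/4, p'(3/2) = 3, so z₂ = (3/2) − (1/4)/3 = 17/12.
p(17/12) = 1/144, p'(17/12) = 17/6, so z₃ = (17/12) − (1/144)/(17/6) = 577/408.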